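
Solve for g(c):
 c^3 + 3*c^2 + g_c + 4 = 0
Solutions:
 g(c) = C1 - c^4/4 - c^3 - 4*c


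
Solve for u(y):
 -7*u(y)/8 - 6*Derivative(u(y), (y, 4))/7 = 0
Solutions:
 u(y) = (C1*sin(sqrt(14)*3^(3/4)*y/12) + C2*cos(sqrt(14)*3^(3/4)*y/12))*exp(-sqrt(14)*3^(3/4)*y/12) + (C3*sin(sqrt(14)*3^(3/4)*y/12) + C4*cos(sqrt(14)*3^(3/4)*y/12))*exp(sqrt(14)*3^(3/4)*y/12)


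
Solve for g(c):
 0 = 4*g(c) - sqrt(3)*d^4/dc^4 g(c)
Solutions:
 g(c) = C1*exp(-sqrt(2)*3^(7/8)*c/3) + C2*exp(sqrt(2)*3^(7/8)*c/3) + C3*sin(sqrt(2)*3^(7/8)*c/3) + C4*cos(sqrt(2)*3^(7/8)*c/3)


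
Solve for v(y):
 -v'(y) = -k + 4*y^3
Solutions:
 v(y) = C1 + k*y - y^4


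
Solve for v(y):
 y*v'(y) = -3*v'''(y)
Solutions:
 v(y) = C1 + Integral(C2*airyai(-3^(2/3)*y/3) + C3*airybi(-3^(2/3)*y/3), y)


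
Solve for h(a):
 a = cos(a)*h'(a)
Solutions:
 h(a) = C1 + Integral(a/cos(a), a)


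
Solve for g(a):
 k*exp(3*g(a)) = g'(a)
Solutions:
 g(a) = log(-1/(C1 + 3*a*k))/3
 g(a) = log((-1/(C1 + a*k))^(1/3)*(-3^(2/3) - 3*3^(1/6)*I)/6)
 g(a) = log((-1/(C1 + a*k))^(1/3)*(-3^(2/3) + 3*3^(1/6)*I)/6)


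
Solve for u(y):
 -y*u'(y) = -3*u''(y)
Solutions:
 u(y) = C1 + C2*erfi(sqrt(6)*y/6)


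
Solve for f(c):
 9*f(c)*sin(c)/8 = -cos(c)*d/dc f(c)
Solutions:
 f(c) = C1*cos(c)^(9/8)


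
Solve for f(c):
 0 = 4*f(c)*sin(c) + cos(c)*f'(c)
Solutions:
 f(c) = C1*cos(c)^4


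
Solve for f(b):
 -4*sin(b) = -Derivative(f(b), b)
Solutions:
 f(b) = C1 - 4*cos(b)


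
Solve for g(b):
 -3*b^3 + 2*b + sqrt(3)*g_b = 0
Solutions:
 g(b) = C1 + sqrt(3)*b^4/4 - sqrt(3)*b^2/3


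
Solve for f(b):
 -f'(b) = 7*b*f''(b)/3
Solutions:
 f(b) = C1 + C2*b^(4/7)


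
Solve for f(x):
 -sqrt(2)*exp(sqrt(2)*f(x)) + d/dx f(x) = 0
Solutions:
 f(x) = sqrt(2)*(2*log(-1/(C1 + sqrt(2)*x)) - log(2))/4


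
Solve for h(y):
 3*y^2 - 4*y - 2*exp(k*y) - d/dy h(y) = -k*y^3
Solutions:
 h(y) = C1 + k*y^4/4 + y^3 - 2*y^2 - 2*exp(k*y)/k


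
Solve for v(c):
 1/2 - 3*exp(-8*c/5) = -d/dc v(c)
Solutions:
 v(c) = C1 - c/2 - 15*exp(-8*c/5)/8


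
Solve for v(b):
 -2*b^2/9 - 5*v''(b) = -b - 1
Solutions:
 v(b) = C1 + C2*b - b^4/270 + b^3/30 + b^2/10


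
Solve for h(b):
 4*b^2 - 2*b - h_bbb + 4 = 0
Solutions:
 h(b) = C1 + C2*b + C3*b^2 + b^5/15 - b^4/12 + 2*b^3/3


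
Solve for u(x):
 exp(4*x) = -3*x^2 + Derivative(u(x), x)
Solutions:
 u(x) = C1 + x^3 + exp(4*x)/4


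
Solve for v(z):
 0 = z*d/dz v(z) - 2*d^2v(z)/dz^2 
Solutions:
 v(z) = C1 + C2*erfi(z/2)


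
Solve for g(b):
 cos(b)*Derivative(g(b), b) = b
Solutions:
 g(b) = C1 + Integral(b/cos(b), b)


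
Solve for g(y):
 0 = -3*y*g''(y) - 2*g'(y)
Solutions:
 g(y) = C1 + C2*y^(1/3)


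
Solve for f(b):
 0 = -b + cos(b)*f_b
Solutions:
 f(b) = C1 + Integral(b/cos(b), b)


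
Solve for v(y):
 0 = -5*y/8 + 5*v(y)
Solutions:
 v(y) = y/8


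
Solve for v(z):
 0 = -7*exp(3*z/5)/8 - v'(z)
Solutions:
 v(z) = C1 - 35*exp(3*z/5)/24


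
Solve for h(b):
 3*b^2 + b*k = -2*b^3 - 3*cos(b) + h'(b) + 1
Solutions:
 h(b) = C1 + b^4/2 + b^3 + b^2*k/2 - b + 3*sin(b)


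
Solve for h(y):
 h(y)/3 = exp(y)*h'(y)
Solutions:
 h(y) = C1*exp(-exp(-y)/3)


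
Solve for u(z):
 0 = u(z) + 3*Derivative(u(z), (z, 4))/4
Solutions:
 u(z) = (C1*sin(3^(3/4)*z/3) + C2*cos(3^(3/4)*z/3))*exp(-3^(3/4)*z/3) + (C3*sin(3^(3/4)*z/3) + C4*cos(3^(3/4)*z/3))*exp(3^(3/4)*z/3)


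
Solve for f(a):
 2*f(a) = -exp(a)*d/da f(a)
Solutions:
 f(a) = C1*exp(2*exp(-a))


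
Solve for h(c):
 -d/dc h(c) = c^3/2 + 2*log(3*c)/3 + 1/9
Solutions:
 h(c) = C1 - c^4/8 - 2*c*log(c)/3 - 2*c*log(3)/3 + 5*c/9


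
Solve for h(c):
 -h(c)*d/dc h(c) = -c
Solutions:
 h(c) = -sqrt(C1 + c^2)
 h(c) = sqrt(C1 + c^2)


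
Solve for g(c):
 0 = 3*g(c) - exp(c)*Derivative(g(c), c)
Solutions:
 g(c) = C1*exp(-3*exp(-c))


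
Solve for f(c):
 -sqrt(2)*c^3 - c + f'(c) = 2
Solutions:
 f(c) = C1 + sqrt(2)*c^4/4 + c^2/2 + 2*c


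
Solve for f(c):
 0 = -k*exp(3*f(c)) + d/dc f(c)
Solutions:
 f(c) = log(-1/(C1 + 3*c*k))/3
 f(c) = log((-1/(C1 + c*k))^(1/3)*(-3^(2/3) - 3*3^(1/6)*I)/6)
 f(c) = log((-1/(C1 + c*k))^(1/3)*(-3^(2/3) + 3*3^(1/6)*I)/6)


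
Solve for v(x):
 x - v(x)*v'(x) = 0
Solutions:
 v(x) = -sqrt(C1 + x^2)
 v(x) = sqrt(C1 + x^2)


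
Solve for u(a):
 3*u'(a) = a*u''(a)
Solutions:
 u(a) = C1 + C2*a^4


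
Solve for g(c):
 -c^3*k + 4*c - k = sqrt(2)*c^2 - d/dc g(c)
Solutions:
 g(c) = C1 + c^4*k/4 + sqrt(2)*c^3/3 - 2*c^2 + c*k


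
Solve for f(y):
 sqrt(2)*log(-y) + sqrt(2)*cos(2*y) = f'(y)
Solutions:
 f(y) = C1 + sqrt(2)*y*(log(-y) - 1) + sqrt(2)*sin(2*y)/2


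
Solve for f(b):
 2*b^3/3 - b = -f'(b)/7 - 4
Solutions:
 f(b) = C1 - 7*b^4/6 + 7*b^2/2 - 28*b


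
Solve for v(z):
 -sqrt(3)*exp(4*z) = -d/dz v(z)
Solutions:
 v(z) = C1 + sqrt(3)*exp(4*z)/4


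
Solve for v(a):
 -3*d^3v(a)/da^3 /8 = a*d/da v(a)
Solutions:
 v(a) = C1 + Integral(C2*airyai(-2*3^(2/3)*a/3) + C3*airybi(-2*3^(2/3)*a/3), a)


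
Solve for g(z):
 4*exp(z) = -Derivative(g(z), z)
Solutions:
 g(z) = C1 - 4*exp(z)


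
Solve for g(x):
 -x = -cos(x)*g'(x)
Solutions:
 g(x) = C1 + Integral(x/cos(x), x)


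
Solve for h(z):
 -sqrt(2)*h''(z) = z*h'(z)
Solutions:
 h(z) = C1 + C2*erf(2^(1/4)*z/2)


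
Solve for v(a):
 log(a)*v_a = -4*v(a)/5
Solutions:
 v(a) = C1*exp(-4*li(a)/5)


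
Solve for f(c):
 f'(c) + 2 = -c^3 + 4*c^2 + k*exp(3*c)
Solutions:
 f(c) = C1 - c^4/4 + 4*c^3/3 - 2*c + k*exp(3*c)/3


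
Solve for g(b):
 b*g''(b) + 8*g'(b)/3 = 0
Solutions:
 g(b) = C1 + C2/b^(5/3)


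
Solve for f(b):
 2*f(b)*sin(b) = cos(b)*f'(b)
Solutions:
 f(b) = C1/cos(b)^2


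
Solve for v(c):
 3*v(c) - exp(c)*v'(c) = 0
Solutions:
 v(c) = C1*exp(-3*exp(-c))


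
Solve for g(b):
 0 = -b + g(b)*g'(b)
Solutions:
 g(b) = -sqrt(C1 + b^2)
 g(b) = sqrt(C1 + b^2)


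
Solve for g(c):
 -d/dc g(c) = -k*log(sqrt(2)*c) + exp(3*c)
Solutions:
 g(c) = C1 + c*k*log(c) + c*k*(-1 + log(2)/2) - exp(3*c)/3


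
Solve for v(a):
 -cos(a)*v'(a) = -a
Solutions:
 v(a) = C1 + Integral(a/cos(a), a)


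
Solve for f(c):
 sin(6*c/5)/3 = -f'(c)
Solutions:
 f(c) = C1 + 5*cos(6*c/5)/18


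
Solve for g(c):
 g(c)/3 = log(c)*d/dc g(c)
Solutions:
 g(c) = C1*exp(li(c)/3)


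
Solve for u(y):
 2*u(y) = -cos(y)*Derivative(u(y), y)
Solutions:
 u(y) = C1*(sin(y) - 1)/(sin(y) + 1)


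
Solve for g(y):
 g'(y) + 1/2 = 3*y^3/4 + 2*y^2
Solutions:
 g(y) = C1 + 3*y^4/16 + 2*y^3/3 - y/2


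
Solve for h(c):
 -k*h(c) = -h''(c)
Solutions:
 h(c) = C1*exp(-c*sqrt(k)) + C2*exp(c*sqrt(k))


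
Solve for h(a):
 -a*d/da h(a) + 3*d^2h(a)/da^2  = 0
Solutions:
 h(a) = C1 + C2*erfi(sqrt(6)*a/6)


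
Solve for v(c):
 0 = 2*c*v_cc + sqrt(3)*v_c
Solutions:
 v(c) = C1 + C2*c^(1 - sqrt(3)/2)


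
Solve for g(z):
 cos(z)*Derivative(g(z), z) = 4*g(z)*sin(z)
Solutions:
 g(z) = C1/cos(z)^4


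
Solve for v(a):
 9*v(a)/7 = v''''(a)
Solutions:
 v(a) = C1*exp(-sqrt(3)*7^(3/4)*a/7) + C2*exp(sqrt(3)*7^(3/4)*a/7) + C3*sin(sqrt(3)*7^(3/4)*a/7) + C4*cos(sqrt(3)*7^(3/4)*a/7)


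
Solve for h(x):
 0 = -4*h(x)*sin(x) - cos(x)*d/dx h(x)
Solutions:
 h(x) = C1*cos(x)^4


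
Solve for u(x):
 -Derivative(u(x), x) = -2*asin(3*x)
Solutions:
 u(x) = C1 + 2*x*asin(3*x) + 2*sqrt(1 - 9*x^2)/3


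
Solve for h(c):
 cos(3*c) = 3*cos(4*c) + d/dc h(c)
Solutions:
 h(c) = C1 + sin(3*c)/3 - 3*sin(4*c)/4


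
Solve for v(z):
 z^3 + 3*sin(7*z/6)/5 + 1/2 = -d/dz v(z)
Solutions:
 v(z) = C1 - z^4/4 - z/2 + 18*cos(7*z/6)/35


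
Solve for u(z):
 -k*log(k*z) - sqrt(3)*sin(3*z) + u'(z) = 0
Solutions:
 u(z) = C1 + k*z*(log(k*z) - 1) - sqrt(3)*cos(3*z)/3


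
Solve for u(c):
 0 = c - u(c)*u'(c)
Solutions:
 u(c) = -sqrt(C1 + c^2)
 u(c) = sqrt(C1 + c^2)


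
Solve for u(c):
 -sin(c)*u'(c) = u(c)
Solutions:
 u(c) = C1*sqrt(cos(c) + 1)/sqrt(cos(c) - 1)


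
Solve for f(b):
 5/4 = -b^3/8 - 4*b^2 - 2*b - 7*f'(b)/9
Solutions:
 f(b) = C1 - 9*b^4/224 - 12*b^3/7 - 9*b^2/7 - 45*b/28


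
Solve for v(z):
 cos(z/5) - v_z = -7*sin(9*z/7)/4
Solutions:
 v(z) = C1 + 5*sin(z/5) - 49*cos(9*z/7)/36


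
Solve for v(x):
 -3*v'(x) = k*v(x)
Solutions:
 v(x) = C1*exp(-k*x/3)


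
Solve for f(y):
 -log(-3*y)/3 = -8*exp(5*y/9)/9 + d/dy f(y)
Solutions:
 f(y) = C1 - y*log(-y)/3 + y*(1 - log(3))/3 + 8*exp(5*y/9)/5


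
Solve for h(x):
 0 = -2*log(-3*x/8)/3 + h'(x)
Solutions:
 h(x) = C1 + 2*x*log(-x)/3 + x*(-2*log(2) - 2/3 + 2*log(3)/3)


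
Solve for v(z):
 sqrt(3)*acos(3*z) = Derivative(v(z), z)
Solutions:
 v(z) = C1 + sqrt(3)*(z*acos(3*z) - sqrt(1 - 9*z^2)/3)


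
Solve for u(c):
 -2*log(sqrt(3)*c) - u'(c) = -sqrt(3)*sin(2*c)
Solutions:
 u(c) = C1 - 2*c*log(c) - c*log(3) + 2*c - sqrt(3)*cos(2*c)/2


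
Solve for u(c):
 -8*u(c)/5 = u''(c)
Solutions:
 u(c) = C1*sin(2*sqrt(10)*c/5) + C2*cos(2*sqrt(10)*c/5)


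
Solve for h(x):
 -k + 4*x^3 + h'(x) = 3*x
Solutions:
 h(x) = C1 + k*x - x^4 + 3*x^2/2


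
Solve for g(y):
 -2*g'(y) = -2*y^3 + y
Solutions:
 g(y) = C1 + y^4/4 - y^2/4


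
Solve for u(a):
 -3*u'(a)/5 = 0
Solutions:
 u(a) = C1


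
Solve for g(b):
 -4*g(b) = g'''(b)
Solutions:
 g(b) = C3*exp(-2^(2/3)*b) + (C1*sin(2^(2/3)*sqrt(3)*b/2) + C2*cos(2^(2/3)*sqrt(3)*b/2))*exp(2^(2/3)*b/2)


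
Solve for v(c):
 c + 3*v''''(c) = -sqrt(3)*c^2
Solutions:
 v(c) = C1 + C2*c + C3*c^2 + C4*c^3 - sqrt(3)*c^6/1080 - c^5/360


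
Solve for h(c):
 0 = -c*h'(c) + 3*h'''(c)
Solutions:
 h(c) = C1 + Integral(C2*airyai(3^(2/3)*c/3) + C3*airybi(3^(2/3)*c/3), c)


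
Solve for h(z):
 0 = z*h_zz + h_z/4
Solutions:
 h(z) = C1 + C2*z^(3/4)


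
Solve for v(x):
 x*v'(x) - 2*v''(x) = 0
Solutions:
 v(x) = C1 + C2*erfi(x/2)


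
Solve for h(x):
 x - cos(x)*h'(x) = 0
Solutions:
 h(x) = C1 + Integral(x/cos(x), x)


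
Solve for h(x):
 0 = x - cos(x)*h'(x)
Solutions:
 h(x) = C1 + Integral(x/cos(x), x)


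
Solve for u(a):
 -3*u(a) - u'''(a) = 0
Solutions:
 u(a) = C3*exp(-3^(1/3)*a) + (C1*sin(3^(5/6)*a/2) + C2*cos(3^(5/6)*a/2))*exp(3^(1/3)*a/2)


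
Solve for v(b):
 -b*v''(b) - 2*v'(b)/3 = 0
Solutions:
 v(b) = C1 + C2*b^(1/3)


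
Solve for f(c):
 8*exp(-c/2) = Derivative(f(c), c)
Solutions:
 f(c) = C1 - 16*exp(-c/2)


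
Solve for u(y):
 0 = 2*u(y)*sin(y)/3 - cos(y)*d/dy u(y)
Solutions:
 u(y) = C1/cos(y)^(2/3)


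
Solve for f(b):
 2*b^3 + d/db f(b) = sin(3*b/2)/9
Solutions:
 f(b) = C1 - b^4/2 - 2*cos(3*b/2)/27


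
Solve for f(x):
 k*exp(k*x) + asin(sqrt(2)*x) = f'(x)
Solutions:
 f(x) = C1 + k*Piecewise((exp(k*x)/k, Ne(k, 0)), (x, True)) + x*asin(sqrt(2)*x) + sqrt(2)*sqrt(1 - 2*x^2)/2


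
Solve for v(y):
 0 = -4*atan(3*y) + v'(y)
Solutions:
 v(y) = C1 + 4*y*atan(3*y) - 2*log(9*y^2 + 1)/3


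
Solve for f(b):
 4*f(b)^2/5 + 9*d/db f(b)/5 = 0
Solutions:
 f(b) = 9/(C1 + 4*b)


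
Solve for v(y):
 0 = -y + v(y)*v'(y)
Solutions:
 v(y) = -sqrt(C1 + y^2)
 v(y) = sqrt(C1 + y^2)


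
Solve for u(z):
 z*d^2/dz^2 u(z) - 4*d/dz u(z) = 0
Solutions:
 u(z) = C1 + C2*z^5


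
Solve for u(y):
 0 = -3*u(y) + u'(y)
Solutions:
 u(y) = C1*exp(3*y)


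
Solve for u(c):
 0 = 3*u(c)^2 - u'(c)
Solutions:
 u(c) = -1/(C1 + 3*c)


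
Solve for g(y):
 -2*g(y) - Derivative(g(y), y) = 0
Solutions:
 g(y) = C1*exp(-2*y)


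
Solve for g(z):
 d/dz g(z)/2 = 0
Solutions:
 g(z) = C1


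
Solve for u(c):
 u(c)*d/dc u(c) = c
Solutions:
 u(c) = -sqrt(C1 + c^2)
 u(c) = sqrt(C1 + c^2)


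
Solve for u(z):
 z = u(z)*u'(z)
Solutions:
 u(z) = -sqrt(C1 + z^2)
 u(z) = sqrt(C1 + z^2)


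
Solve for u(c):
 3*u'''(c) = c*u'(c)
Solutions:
 u(c) = C1 + Integral(C2*airyai(3^(2/3)*c/3) + C3*airybi(3^(2/3)*c/3), c)


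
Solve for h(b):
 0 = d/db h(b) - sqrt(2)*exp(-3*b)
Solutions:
 h(b) = C1 - sqrt(2)*exp(-3*b)/3


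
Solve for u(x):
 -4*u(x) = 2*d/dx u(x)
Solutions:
 u(x) = C1*exp(-2*x)


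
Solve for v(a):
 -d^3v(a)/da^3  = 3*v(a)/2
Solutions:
 v(a) = C3*exp(-2^(2/3)*3^(1/3)*a/2) + (C1*sin(2^(2/3)*3^(5/6)*a/4) + C2*cos(2^(2/3)*3^(5/6)*a/4))*exp(2^(2/3)*3^(1/3)*a/4)


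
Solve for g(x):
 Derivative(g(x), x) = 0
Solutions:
 g(x) = C1


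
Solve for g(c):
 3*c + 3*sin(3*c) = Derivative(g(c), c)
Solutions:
 g(c) = C1 + 3*c^2/2 - cos(3*c)


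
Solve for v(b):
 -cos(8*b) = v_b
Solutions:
 v(b) = C1 - sin(8*b)/8


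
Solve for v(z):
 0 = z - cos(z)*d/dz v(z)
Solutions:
 v(z) = C1 + Integral(z/cos(z), z)


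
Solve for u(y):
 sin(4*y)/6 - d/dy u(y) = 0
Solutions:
 u(y) = C1 - cos(4*y)/24


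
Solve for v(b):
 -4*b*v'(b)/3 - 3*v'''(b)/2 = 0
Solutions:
 v(b) = C1 + Integral(C2*airyai(-2*3^(1/3)*b/3) + C3*airybi(-2*3^(1/3)*b/3), b)


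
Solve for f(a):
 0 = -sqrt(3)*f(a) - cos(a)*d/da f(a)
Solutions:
 f(a) = C1*(sin(a) - 1)^(sqrt(3)/2)/(sin(a) + 1)^(sqrt(3)/2)


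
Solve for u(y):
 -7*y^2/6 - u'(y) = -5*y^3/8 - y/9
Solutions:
 u(y) = C1 + 5*y^4/32 - 7*y^3/18 + y^2/18


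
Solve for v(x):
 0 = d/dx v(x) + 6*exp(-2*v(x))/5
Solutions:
 v(x) = log(-sqrt(C1 - 60*x)) - log(5)
 v(x) = log(C1 - 60*x)/2 - log(5)


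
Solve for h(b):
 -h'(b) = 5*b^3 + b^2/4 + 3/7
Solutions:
 h(b) = C1 - 5*b^4/4 - b^3/12 - 3*b/7


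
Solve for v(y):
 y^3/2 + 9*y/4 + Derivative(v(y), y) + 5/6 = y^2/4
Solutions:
 v(y) = C1 - y^4/8 + y^3/12 - 9*y^2/8 - 5*y/6


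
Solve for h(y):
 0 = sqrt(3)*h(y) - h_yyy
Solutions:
 h(y) = C3*exp(3^(1/6)*y) + (C1*sin(3^(2/3)*y/2) + C2*cos(3^(2/3)*y/2))*exp(-3^(1/6)*y/2)


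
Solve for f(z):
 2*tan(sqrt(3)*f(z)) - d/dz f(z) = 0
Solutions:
 f(z) = sqrt(3)*(pi - asin(C1*exp(2*sqrt(3)*z)))/3
 f(z) = sqrt(3)*asin(C1*exp(2*sqrt(3)*z))/3


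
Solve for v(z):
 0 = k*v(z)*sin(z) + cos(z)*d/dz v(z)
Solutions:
 v(z) = C1*exp(k*log(cos(z)))


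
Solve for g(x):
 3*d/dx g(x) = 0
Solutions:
 g(x) = C1


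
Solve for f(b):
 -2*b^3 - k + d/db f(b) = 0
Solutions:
 f(b) = C1 + b^4/2 + b*k


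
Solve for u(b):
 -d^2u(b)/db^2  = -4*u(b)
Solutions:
 u(b) = C1*exp(-2*b) + C2*exp(2*b)


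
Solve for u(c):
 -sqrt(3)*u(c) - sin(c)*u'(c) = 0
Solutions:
 u(c) = C1*(cos(c) + 1)^(sqrt(3)/2)/(cos(c) - 1)^(sqrt(3)/2)


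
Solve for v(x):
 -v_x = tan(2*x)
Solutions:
 v(x) = C1 + log(cos(2*x))/2


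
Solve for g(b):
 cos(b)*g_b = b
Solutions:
 g(b) = C1 + Integral(b/cos(b), b)


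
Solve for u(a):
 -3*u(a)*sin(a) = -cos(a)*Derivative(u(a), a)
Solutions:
 u(a) = C1/cos(a)^3


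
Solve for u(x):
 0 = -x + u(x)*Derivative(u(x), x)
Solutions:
 u(x) = -sqrt(C1 + x^2)
 u(x) = sqrt(C1 + x^2)


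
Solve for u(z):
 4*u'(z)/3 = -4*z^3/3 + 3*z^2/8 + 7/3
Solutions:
 u(z) = C1 - z^4/4 + 3*z^3/32 + 7*z/4


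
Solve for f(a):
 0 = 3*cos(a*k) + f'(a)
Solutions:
 f(a) = C1 - 3*sin(a*k)/k


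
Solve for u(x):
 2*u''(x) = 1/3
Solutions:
 u(x) = C1 + C2*x + x^2/12


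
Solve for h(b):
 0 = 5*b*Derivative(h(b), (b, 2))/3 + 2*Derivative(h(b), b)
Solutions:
 h(b) = C1 + C2/b^(1/5)


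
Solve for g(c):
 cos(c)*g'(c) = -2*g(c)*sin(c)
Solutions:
 g(c) = C1*cos(c)^2


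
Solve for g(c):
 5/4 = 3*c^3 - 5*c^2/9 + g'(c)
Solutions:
 g(c) = C1 - 3*c^4/4 + 5*c^3/27 + 5*c/4


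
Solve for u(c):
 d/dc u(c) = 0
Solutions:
 u(c) = C1


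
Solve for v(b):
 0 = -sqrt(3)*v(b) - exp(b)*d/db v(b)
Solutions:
 v(b) = C1*exp(sqrt(3)*exp(-b))


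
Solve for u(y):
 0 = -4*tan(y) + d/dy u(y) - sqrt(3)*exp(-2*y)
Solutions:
 u(y) = C1 + 2*log(tan(y)^2 + 1) - sqrt(3)*exp(-2*y)/2


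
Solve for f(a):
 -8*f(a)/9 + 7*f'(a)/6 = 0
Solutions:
 f(a) = C1*exp(16*a/21)


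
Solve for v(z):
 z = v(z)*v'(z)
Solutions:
 v(z) = -sqrt(C1 + z^2)
 v(z) = sqrt(C1 + z^2)


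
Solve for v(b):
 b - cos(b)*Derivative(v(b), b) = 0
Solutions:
 v(b) = C1 + Integral(b/cos(b), b)


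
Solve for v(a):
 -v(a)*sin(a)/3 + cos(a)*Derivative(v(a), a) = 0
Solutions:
 v(a) = C1/cos(a)^(1/3)


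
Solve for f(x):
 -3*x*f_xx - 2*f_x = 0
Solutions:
 f(x) = C1 + C2*x^(1/3)


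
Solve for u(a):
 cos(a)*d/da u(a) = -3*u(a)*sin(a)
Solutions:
 u(a) = C1*cos(a)^3


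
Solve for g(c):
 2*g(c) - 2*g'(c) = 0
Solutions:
 g(c) = C1*exp(c)


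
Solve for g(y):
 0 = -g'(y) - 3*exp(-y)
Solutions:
 g(y) = C1 + 3*exp(-y)


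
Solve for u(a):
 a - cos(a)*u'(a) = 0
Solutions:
 u(a) = C1 + Integral(a/cos(a), a)


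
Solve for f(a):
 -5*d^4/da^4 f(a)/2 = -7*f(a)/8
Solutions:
 f(a) = C1*exp(-sqrt(2)*5^(3/4)*7^(1/4)*a/10) + C2*exp(sqrt(2)*5^(3/4)*7^(1/4)*a/10) + C3*sin(sqrt(2)*5^(3/4)*7^(1/4)*a/10) + C4*cos(sqrt(2)*5^(3/4)*7^(1/4)*a/10)


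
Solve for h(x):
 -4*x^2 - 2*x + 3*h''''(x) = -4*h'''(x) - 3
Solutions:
 h(x) = C1 + C2*x + C3*x^2 + C4*exp(-4*x/3) + x^5/60 - x^4/24


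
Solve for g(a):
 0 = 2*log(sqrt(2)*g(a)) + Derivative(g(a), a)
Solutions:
 Integral(1/(2*log(_y) + log(2)), (_y, g(a))) = C1 - a


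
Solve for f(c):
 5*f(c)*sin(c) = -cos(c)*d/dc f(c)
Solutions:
 f(c) = C1*cos(c)^5


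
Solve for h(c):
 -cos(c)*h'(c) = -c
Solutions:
 h(c) = C1 + Integral(c/cos(c), c)


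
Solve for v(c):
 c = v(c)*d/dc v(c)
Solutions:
 v(c) = -sqrt(C1 + c^2)
 v(c) = sqrt(C1 + c^2)


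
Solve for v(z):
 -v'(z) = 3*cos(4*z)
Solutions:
 v(z) = C1 - 3*sin(4*z)/4


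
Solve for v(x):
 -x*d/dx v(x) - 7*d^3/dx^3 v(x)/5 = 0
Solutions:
 v(x) = C1 + Integral(C2*airyai(-5^(1/3)*7^(2/3)*x/7) + C3*airybi(-5^(1/3)*7^(2/3)*x/7), x)


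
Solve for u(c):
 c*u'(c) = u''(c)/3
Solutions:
 u(c) = C1 + C2*erfi(sqrt(6)*c/2)


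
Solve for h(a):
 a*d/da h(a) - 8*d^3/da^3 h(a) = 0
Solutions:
 h(a) = C1 + Integral(C2*airyai(a/2) + C3*airybi(a/2), a)


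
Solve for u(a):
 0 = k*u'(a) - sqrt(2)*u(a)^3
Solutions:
 u(a) = -sqrt(2)*sqrt(-k/(C1*k + sqrt(2)*a))/2
 u(a) = sqrt(2)*sqrt(-k/(C1*k + sqrt(2)*a))/2


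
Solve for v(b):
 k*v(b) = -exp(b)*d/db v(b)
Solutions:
 v(b) = C1*exp(k*exp(-b))


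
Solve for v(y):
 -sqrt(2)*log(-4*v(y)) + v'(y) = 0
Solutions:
 -sqrt(2)*Integral(1/(log(-_y) + 2*log(2)), (_y, v(y)))/2 = C1 - y


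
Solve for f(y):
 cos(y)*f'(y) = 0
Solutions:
 f(y) = C1


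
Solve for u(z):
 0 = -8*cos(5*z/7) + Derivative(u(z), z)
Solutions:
 u(z) = C1 + 56*sin(5*z/7)/5


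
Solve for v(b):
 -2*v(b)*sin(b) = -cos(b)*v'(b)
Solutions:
 v(b) = C1/cos(b)^2


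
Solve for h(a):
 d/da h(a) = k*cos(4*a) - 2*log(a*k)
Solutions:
 h(a) = C1 - 2*a*log(a*k) + 2*a + k*sin(4*a)/4


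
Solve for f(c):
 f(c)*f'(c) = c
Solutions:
 f(c) = -sqrt(C1 + c^2)
 f(c) = sqrt(C1 + c^2)


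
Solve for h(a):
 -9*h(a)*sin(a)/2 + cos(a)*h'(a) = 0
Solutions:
 h(a) = C1/cos(a)^(9/2)


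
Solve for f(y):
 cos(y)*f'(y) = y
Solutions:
 f(y) = C1 + Integral(y/cos(y), y)


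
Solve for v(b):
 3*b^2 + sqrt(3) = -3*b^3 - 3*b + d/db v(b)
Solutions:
 v(b) = C1 + 3*b^4/4 + b^3 + 3*b^2/2 + sqrt(3)*b


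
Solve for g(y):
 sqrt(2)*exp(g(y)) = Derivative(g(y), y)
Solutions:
 g(y) = log(-1/(C1 + sqrt(2)*y))


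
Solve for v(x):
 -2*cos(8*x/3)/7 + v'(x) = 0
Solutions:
 v(x) = C1 + 3*sin(8*x/3)/28


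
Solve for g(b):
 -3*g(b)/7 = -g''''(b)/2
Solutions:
 g(b) = C1*exp(-6^(1/4)*7^(3/4)*b/7) + C2*exp(6^(1/4)*7^(3/4)*b/7) + C3*sin(6^(1/4)*7^(3/4)*b/7) + C4*cos(6^(1/4)*7^(3/4)*b/7)


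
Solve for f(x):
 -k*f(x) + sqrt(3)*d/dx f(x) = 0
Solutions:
 f(x) = C1*exp(sqrt(3)*k*x/3)


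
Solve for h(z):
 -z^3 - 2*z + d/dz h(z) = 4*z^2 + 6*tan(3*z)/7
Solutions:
 h(z) = C1 + z^4/4 + 4*z^3/3 + z^2 - 2*log(cos(3*z))/7


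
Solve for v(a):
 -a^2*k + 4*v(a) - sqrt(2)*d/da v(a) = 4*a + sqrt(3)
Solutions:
 v(a) = C1*exp(2*sqrt(2)*a) + a^2*k/4 + sqrt(2)*a*k/8 + a + k/16 + sqrt(2)/4 + sqrt(3)/4


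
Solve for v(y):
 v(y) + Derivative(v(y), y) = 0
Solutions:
 v(y) = C1*exp(-y)


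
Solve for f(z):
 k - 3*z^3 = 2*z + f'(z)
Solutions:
 f(z) = C1 + k*z - 3*z^4/4 - z^2


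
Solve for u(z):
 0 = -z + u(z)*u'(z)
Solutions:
 u(z) = -sqrt(C1 + z^2)
 u(z) = sqrt(C1 + z^2)


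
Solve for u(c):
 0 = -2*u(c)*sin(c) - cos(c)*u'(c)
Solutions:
 u(c) = C1*cos(c)^2


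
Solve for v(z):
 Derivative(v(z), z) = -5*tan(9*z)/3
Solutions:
 v(z) = C1 + 5*log(cos(9*z))/27


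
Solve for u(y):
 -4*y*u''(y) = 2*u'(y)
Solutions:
 u(y) = C1 + C2*sqrt(y)


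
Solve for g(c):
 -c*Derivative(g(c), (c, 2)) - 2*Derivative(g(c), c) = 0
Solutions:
 g(c) = C1 + C2/c


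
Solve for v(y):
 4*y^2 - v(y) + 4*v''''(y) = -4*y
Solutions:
 v(y) = C1*exp(-sqrt(2)*y/2) + C2*exp(sqrt(2)*y/2) + C3*sin(sqrt(2)*y/2) + C4*cos(sqrt(2)*y/2) + 4*y^2 + 4*y


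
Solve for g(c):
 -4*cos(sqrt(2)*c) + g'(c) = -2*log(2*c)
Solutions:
 g(c) = C1 - 2*c*log(c) - 2*c*log(2) + 2*c + 2*sqrt(2)*sin(sqrt(2)*c)


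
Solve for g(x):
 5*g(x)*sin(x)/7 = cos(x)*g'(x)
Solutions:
 g(x) = C1/cos(x)^(5/7)


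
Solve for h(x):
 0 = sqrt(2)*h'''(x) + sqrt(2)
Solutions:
 h(x) = C1 + C2*x + C3*x^2 - x^3/6


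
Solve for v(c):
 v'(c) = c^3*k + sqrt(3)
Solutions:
 v(c) = C1 + c^4*k/4 + sqrt(3)*c


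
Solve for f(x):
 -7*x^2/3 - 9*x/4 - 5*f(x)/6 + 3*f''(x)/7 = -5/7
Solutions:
 f(x) = C1*exp(-sqrt(70)*x/6) + C2*exp(sqrt(70)*x/6) - 14*x^2/5 - 27*x/10 - 354/175


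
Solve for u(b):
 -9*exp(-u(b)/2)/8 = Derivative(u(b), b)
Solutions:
 u(b) = 2*log(C1 - 9*b/16)


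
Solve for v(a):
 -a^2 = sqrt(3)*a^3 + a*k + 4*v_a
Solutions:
 v(a) = C1 - sqrt(3)*a^4/16 - a^3/12 - a^2*k/8


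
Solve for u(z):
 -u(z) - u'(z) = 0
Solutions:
 u(z) = C1*exp(-z)


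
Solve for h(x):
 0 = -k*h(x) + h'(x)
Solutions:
 h(x) = C1*exp(k*x)


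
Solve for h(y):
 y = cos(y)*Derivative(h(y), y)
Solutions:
 h(y) = C1 + Integral(y/cos(y), y)


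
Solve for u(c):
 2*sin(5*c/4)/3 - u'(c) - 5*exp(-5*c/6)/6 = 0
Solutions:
 u(c) = C1 - 8*cos(5*c/4)/15 + exp(-5*c/6)


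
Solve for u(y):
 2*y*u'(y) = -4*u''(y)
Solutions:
 u(y) = C1 + C2*erf(y/2)


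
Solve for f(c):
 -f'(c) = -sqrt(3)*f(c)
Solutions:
 f(c) = C1*exp(sqrt(3)*c)


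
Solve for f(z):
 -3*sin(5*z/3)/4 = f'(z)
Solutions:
 f(z) = C1 + 9*cos(5*z/3)/20


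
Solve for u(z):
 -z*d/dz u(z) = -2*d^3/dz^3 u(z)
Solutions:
 u(z) = C1 + Integral(C2*airyai(2^(2/3)*z/2) + C3*airybi(2^(2/3)*z/2), z)


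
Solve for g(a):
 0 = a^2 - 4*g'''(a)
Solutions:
 g(a) = C1 + C2*a + C3*a^2 + a^5/240


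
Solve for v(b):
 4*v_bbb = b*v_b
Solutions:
 v(b) = C1 + Integral(C2*airyai(2^(1/3)*b/2) + C3*airybi(2^(1/3)*b/2), b)


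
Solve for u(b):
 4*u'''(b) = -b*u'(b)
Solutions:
 u(b) = C1 + Integral(C2*airyai(-2^(1/3)*b/2) + C3*airybi(-2^(1/3)*b/2), b)


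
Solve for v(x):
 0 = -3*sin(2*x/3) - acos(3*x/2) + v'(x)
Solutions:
 v(x) = C1 + x*acos(3*x/2) - sqrt(4 - 9*x^2)/3 - 9*cos(2*x/3)/2


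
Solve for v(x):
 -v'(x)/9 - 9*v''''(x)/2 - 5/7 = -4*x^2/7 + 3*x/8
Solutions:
 v(x) = C1 + C4*exp(-2^(1/3)*3^(2/3)*x/9) + 12*x^3/7 - 27*x^2/16 - 45*x/7 + (C2*sin(2^(1/3)*3^(1/6)*x/6) + C3*cos(2^(1/3)*3^(1/6)*x/6))*exp(2^(1/3)*3^(2/3)*x/18)


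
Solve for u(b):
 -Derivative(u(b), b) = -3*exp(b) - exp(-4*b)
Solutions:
 u(b) = C1 + 3*exp(b) - exp(-4*b)/4


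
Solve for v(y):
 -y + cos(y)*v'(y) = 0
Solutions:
 v(y) = C1 + Integral(y/cos(y), y)


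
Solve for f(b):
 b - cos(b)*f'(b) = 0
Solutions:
 f(b) = C1 + Integral(b/cos(b), b)


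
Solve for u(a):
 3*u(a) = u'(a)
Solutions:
 u(a) = C1*exp(3*a)


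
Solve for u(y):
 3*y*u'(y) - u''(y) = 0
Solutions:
 u(y) = C1 + C2*erfi(sqrt(6)*y/2)


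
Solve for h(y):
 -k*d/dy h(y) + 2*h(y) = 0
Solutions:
 h(y) = C1*exp(2*y/k)


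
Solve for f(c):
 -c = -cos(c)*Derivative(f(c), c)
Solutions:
 f(c) = C1 + Integral(c/cos(c), c)


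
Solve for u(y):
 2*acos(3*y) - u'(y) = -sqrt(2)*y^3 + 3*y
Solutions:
 u(y) = C1 + sqrt(2)*y^4/4 - 3*y^2/2 + 2*y*acos(3*y) - 2*sqrt(1 - 9*y^2)/3


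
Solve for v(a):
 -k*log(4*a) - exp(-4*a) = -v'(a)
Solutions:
 v(a) = C1 + a*k*log(a) + a*k*(-1 + 2*log(2)) - exp(-4*a)/4


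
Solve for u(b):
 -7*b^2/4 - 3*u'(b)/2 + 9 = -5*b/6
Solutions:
 u(b) = C1 - 7*b^3/18 + 5*b^2/18 + 6*b


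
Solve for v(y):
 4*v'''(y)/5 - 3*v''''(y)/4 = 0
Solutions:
 v(y) = C1 + C2*y + C3*y^2 + C4*exp(16*y/15)


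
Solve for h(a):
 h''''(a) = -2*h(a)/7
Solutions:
 h(a) = (C1*sin(14^(3/4)*a/14) + C2*cos(14^(3/4)*a/14))*exp(-14^(3/4)*a/14) + (C3*sin(14^(3/4)*a/14) + C4*cos(14^(3/4)*a/14))*exp(14^(3/4)*a/14)


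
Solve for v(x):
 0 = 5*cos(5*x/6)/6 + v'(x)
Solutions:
 v(x) = C1 - sin(5*x/6)


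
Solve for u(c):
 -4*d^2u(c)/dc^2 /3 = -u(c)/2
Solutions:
 u(c) = C1*exp(-sqrt(6)*c/4) + C2*exp(sqrt(6)*c/4)


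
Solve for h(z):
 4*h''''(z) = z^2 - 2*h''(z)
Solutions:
 h(z) = C1 + C2*z + C3*sin(sqrt(2)*z/2) + C4*cos(sqrt(2)*z/2) + z^4/24 - z^2


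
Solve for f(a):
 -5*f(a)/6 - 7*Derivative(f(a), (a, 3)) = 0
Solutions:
 f(a) = C3*exp(-42^(2/3)*5^(1/3)*a/42) + (C1*sin(14^(2/3)*3^(1/6)*5^(1/3)*a/28) + C2*cos(14^(2/3)*3^(1/6)*5^(1/3)*a/28))*exp(42^(2/3)*5^(1/3)*a/84)


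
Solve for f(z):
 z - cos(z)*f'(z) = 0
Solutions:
 f(z) = C1 + Integral(z/cos(z), z)


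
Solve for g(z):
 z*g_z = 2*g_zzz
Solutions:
 g(z) = C1 + Integral(C2*airyai(2^(2/3)*z/2) + C3*airybi(2^(2/3)*z/2), z)


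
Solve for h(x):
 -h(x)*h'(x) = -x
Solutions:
 h(x) = -sqrt(C1 + x^2)
 h(x) = sqrt(C1 + x^2)


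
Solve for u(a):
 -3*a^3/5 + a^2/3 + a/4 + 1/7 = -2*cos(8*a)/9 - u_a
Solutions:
 u(a) = C1 + 3*a^4/20 - a^3/9 - a^2/8 - a/7 - sin(8*a)/36


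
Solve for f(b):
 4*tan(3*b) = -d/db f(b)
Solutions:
 f(b) = C1 + 4*log(cos(3*b))/3


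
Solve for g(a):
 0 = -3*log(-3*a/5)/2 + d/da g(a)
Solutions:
 g(a) = C1 + 3*a*log(-a)/2 + 3*a*(-log(5) - 1 + log(3))/2


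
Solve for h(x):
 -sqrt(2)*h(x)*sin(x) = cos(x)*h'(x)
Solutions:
 h(x) = C1*cos(x)^(sqrt(2))


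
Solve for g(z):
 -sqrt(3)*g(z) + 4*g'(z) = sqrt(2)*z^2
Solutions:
 g(z) = C1*exp(sqrt(3)*z/4) - sqrt(6)*z^2/3 - 8*sqrt(2)*z/3 - 32*sqrt(6)/9


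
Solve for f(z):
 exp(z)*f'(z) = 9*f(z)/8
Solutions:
 f(z) = C1*exp(-9*exp(-z)/8)


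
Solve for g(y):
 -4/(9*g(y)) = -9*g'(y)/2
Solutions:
 g(y) = -sqrt(C1 + 16*y)/9
 g(y) = sqrt(C1 + 16*y)/9


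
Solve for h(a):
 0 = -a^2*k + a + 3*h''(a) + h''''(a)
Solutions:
 h(a) = C1 + C2*a + C3*sin(sqrt(3)*a) + C4*cos(sqrt(3)*a) + a^4*k/36 - a^3/18 - a^2*k/9


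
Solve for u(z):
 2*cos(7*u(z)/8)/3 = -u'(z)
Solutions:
 2*z/3 - 4*log(sin(7*u(z)/8) - 1)/7 + 4*log(sin(7*u(z)/8) + 1)/7 = C1


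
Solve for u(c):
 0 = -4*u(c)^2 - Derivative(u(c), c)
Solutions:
 u(c) = 1/(C1 + 4*c)


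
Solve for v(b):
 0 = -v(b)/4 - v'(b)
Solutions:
 v(b) = C1*exp(-b/4)


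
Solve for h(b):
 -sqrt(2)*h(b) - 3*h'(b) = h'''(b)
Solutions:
 h(b) = C1*exp(2^(1/6)*b*(-2/(1 + sqrt(3))^(1/3) + 2^(2/3)*(1 + sqrt(3))^(1/3))/4)*sin(2^(1/6)*sqrt(3)*b*(2/(1 + sqrt(3))^(1/3) + 2^(2/3)*(1 + sqrt(3))^(1/3))/4) + C2*exp(2^(1/6)*b*(-2/(1 + sqrt(3))^(1/3) + 2^(2/3)*(1 + sqrt(3))^(1/3))/4)*cos(2^(1/6)*sqrt(3)*b*(2/(1 + sqrt(3))^(1/3) + 2^(2/3)*(1 + sqrt(3))^(1/3))/4) + C3*exp(2^(1/6)*b*(-2^(2/3)*(1 + sqrt(3))^(1/3)/2 + (1 + sqrt(3))^(-1/3)))


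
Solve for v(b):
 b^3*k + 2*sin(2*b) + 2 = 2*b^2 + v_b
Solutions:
 v(b) = C1 + b^4*k/4 - 2*b^3/3 + 2*b - cos(2*b)


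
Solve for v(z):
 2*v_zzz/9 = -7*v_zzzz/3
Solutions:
 v(z) = C1 + C2*z + C3*z^2 + C4*exp(-2*z/21)


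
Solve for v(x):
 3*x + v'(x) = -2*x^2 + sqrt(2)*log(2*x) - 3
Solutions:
 v(x) = C1 - 2*x^3/3 - 3*x^2/2 + sqrt(2)*x*log(x) - 3*x - sqrt(2)*x + sqrt(2)*x*log(2)


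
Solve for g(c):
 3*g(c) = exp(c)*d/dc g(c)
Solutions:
 g(c) = C1*exp(-3*exp(-c))


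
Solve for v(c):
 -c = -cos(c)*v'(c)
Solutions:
 v(c) = C1 + Integral(c/cos(c), c)


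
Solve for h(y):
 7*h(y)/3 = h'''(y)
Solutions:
 h(y) = C3*exp(3^(2/3)*7^(1/3)*y/3) + (C1*sin(3^(1/6)*7^(1/3)*y/2) + C2*cos(3^(1/6)*7^(1/3)*y/2))*exp(-3^(2/3)*7^(1/3)*y/6)


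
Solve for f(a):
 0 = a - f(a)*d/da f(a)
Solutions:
 f(a) = -sqrt(C1 + a^2)
 f(a) = sqrt(C1 + a^2)


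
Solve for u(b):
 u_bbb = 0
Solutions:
 u(b) = C1 + C2*b + C3*b^2


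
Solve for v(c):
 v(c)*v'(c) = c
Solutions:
 v(c) = -sqrt(C1 + c^2)
 v(c) = sqrt(C1 + c^2)


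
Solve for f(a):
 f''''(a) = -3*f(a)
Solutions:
 f(a) = (C1*sin(sqrt(2)*3^(1/4)*a/2) + C2*cos(sqrt(2)*3^(1/4)*a/2))*exp(-sqrt(2)*3^(1/4)*a/2) + (C3*sin(sqrt(2)*3^(1/4)*a/2) + C4*cos(sqrt(2)*3^(1/4)*a/2))*exp(sqrt(2)*3^(1/4)*a/2)


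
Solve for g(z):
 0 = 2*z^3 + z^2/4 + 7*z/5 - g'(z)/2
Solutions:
 g(z) = C1 + z^4 + z^3/6 + 7*z^2/5


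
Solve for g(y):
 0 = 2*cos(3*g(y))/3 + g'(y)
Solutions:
 g(y) = -asin((C1 + exp(4*y))/(C1 - exp(4*y)))/3 + pi/3
 g(y) = asin((C1 + exp(4*y))/(C1 - exp(4*y)))/3


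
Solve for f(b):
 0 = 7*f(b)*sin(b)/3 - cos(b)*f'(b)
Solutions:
 f(b) = C1/cos(b)^(7/3)


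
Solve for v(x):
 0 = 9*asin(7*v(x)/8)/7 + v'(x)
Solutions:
 Integral(1/asin(7*_y/8), (_y, v(x))) = C1 - 9*x/7


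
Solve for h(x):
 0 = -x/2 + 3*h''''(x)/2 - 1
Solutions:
 h(x) = C1 + C2*x + C3*x^2 + C4*x^3 + x^5/360 + x^4/36


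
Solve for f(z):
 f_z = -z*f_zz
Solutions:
 f(z) = C1 + C2*log(z)


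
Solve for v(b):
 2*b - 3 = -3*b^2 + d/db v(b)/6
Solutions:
 v(b) = C1 + 6*b^3 + 6*b^2 - 18*b


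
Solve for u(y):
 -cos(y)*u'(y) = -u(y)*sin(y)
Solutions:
 u(y) = C1/cos(y)


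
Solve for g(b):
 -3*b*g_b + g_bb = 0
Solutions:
 g(b) = C1 + C2*erfi(sqrt(6)*b/2)


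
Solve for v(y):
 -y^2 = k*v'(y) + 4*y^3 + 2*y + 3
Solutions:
 v(y) = C1 - y^4/k - y^3/(3*k) - y^2/k - 3*y/k


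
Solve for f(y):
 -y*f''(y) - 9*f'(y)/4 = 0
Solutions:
 f(y) = C1 + C2/y^(5/4)


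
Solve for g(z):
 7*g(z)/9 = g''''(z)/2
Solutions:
 g(z) = C1*exp(-14^(1/4)*sqrt(3)*z/3) + C2*exp(14^(1/4)*sqrt(3)*z/3) + C3*sin(14^(1/4)*sqrt(3)*z/3) + C4*cos(14^(1/4)*sqrt(3)*z/3)


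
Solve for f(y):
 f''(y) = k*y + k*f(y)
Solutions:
 f(y) = C1*exp(-sqrt(k)*y) + C2*exp(sqrt(k)*y) - y


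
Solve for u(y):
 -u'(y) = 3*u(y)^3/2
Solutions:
 u(y) = -sqrt(-1/(C1 - 3*y))
 u(y) = sqrt(-1/(C1 - 3*y))


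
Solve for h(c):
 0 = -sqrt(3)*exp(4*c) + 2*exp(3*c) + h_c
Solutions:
 h(c) = C1 + sqrt(3)*exp(4*c)/4 - 2*exp(3*c)/3


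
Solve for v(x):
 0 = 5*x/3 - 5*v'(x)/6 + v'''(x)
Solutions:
 v(x) = C1 + C2*exp(-sqrt(30)*x/6) + C3*exp(sqrt(30)*x/6) + x^2


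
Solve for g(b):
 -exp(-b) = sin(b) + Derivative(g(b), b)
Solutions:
 g(b) = C1 + cos(b) + exp(-b)


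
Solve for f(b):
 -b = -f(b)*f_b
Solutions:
 f(b) = -sqrt(C1 + b^2)
 f(b) = sqrt(C1 + b^2)


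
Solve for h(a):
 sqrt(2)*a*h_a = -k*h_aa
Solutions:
 h(a) = C1 + C2*sqrt(k)*erf(2^(3/4)*a*sqrt(1/k)/2)


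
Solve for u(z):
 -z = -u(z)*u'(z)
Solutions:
 u(z) = -sqrt(C1 + z^2)
 u(z) = sqrt(C1 + z^2)


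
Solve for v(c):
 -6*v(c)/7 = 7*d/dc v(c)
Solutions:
 v(c) = C1*exp(-6*c/49)


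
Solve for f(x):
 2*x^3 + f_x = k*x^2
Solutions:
 f(x) = C1 + k*x^3/3 - x^4/2


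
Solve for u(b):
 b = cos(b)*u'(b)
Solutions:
 u(b) = C1 + Integral(b/cos(b), b)


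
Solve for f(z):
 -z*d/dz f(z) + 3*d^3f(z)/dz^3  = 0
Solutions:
 f(z) = C1 + Integral(C2*airyai(3^(2/3)*z/3) + C3*airybi(3^(2/3)*z/3), z)


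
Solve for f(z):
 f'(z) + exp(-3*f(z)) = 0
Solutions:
 f(z) = log(C1 - 3*z)/3
 f(z) = log((-3^(1/3) - 3^(5/6)*I)*(C1 - z)^(1/3)/2)
 f(z) = log((-3^(1/3) + 3^(5/6)*I)*(C1 - z)^(1/3)/2)


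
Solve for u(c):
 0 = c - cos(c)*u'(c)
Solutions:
 u(c) = C1 + Integral(c/cos(c), c)


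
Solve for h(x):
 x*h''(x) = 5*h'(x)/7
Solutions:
 h(x) = C1 + C2*x^(12/7)


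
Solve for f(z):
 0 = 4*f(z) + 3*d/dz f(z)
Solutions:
 f(z) = C1*exp(-4*z/3)


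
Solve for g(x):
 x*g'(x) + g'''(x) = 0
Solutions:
 g(x) = C1 + Integral(C2*airyai(-x) + C3*airybi(-x), x)


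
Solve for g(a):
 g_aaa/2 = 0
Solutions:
 g(a) = C1 + C2*a + C3*a^2


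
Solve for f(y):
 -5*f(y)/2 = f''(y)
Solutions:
 f(y) = C1*sin(sqrt(10)*y/2) + C2*cos(sqrt(10)*y/2)


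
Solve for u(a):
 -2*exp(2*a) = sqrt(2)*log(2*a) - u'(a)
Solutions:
 u(a) = C1 + sqrt(2)*a*log(a) + sqrt(2)*a*(-1 + log(2)) + exp(2*a)


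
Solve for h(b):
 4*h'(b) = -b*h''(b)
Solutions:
 h(b) = C1 + C2/b^3


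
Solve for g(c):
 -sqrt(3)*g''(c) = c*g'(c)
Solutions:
 g(c) = C1 + C2*erf(sqrt(2)*3^(3/4)*c/6)


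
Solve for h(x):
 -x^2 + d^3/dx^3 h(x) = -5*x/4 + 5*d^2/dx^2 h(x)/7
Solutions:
 h(x) = C1 + C2*x + C3*exp(5*x/7) - 7*x^4/60 - 217*x^3/600 - 1519*x^2/1000


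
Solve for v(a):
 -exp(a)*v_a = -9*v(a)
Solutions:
 v(a) = C1*exp(-9*exp(-a))


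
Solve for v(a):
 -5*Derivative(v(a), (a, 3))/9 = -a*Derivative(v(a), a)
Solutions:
 v(a) = C1 + Integral(C2*airyai(15^(2/3)*a/5) + C3*airybi(15^(2/3)*a/5), a)


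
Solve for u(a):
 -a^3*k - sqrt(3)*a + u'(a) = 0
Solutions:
 u(a) = C1 + a^4*k/4 + sqrt(3)*a^2/2


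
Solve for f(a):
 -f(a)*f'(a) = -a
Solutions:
 f(a) = -sqrt(C1 + a^2)
 f(a) = sqrt(C1 + a^2)


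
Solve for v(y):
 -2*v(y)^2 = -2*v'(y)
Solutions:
 v(y) = -1/(C1 + y)


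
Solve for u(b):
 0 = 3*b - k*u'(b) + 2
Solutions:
 u(b) = C1 + 3*b^2/(2*k) + 2*b/k


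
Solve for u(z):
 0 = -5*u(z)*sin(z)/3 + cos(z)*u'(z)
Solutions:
 u(z) = C1/cos(z)^(5/3)


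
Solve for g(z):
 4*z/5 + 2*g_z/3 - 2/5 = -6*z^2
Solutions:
 g(z) = C1 - 3*z^3 - 3*z^2/5 + 3*z/5


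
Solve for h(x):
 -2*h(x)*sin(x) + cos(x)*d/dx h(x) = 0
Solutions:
 h(x) = C1/cos(x)^2


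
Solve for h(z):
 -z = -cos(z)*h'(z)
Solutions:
 h(z) = C1 + Integral(z/cos(z), z)


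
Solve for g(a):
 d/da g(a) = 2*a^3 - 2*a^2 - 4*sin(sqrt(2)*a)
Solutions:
 g(a) = C1 + a^4/2 - 2*a^3/3 + 2*sqrt(2)*cos(sqrt(2)*a)


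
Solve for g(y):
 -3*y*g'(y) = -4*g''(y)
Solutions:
 g(y) = C1 + C2*erfi(sqrt(6)*y/4)


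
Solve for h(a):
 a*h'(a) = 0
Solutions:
 h(a) = C1


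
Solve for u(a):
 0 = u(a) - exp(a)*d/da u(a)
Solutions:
 u(a) = C1*exp(-exp(-a))


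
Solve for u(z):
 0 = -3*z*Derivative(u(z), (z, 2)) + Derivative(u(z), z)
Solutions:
 u(z) = C1 + C2*z^(4/3)


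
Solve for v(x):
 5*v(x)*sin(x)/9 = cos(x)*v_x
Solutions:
 v(x) = C1/cos(x)^(5/9)


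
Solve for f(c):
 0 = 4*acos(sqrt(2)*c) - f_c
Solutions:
 f(c) = C1 + 4*c*acos(sqrt(2)*c) - 2*sqrt(2)*sqrt(1 - 2*c^2)


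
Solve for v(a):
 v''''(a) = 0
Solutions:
 v(a) = C1 + C2*a + C3*a^2 + C4*a^3


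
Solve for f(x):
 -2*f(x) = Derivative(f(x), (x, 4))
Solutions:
 f(x) = (C1*sin(2^(3/4)*x/2) + C2*cos(2^(3/4)*x/2))*exp(-2^(3/4)*x/2) + (C3*sin(2^(3/4)*x/2) + C4*cos(2^(3/4)*x/2))*exp(2^(3/4)*x/2)


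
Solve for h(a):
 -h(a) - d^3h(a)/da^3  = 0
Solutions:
 h(a) = C3*exp(-a) + (C1*sin(sqrt(3)*a/2) + C2*cos(sqrt(3)*a/2))*exp(a/2)


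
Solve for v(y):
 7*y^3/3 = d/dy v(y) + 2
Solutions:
 v(y) = C1 + 7*y^4/12 - 2*y


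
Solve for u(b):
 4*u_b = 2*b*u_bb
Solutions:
 u(b) = C1 + C2*b^3


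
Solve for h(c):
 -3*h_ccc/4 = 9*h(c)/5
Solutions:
 h(c) = C3*exp(c*(-12^(1/3)*5^(2/3) + 3*10^(2/3)*3^(1/3))/20)*sin(10^(2/3)*3^(5/6)*c/10) + C4*exp(c*(-12^(1/3)*5^(2/3) + 3*10^(2/3)*3^(1/3))/20)*cos(10^(2/3)*3^(5/6)*c/10) + C5*exp(-c*(12^(1/3)*5^(2/3) + 3*10^(2/3)*3^(1/3))/20) + (C1*sin(10^(2/3)*3^(5/6)*c/10) + C2*cos(10^(2/3)*3^(5/6)*c/10))*exp(12^(1/3)*5^(2/3)*c/10)


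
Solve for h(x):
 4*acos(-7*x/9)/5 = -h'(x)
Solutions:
 h(x) = C1 - 4*x*acos(-7*x/9)/5 - 4*sqrt(81 - 49*x^2)/35


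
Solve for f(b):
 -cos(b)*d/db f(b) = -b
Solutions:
 f(b) = C1 + Integral(b/cos(b), b)


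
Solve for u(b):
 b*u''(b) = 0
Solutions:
 u(b) = C1 + C2*b


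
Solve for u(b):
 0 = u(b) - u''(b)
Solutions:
 u(b) = C1*exp(-b) + C2*exp(b)


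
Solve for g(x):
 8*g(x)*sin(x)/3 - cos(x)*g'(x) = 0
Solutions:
 g(x) = C1/cos(x)^(8/3)


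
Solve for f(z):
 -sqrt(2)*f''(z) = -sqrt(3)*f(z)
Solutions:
 f(z) = C1*exp(-2^(3/4)*3^(1/4)*z/2) + C2*exp(2^(3/4)*3^(1/4)*z/2)


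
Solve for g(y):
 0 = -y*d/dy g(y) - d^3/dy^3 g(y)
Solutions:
 g(y) = C1 + Integral(C2*airyai(-y) + C3*airybi(-y), y)


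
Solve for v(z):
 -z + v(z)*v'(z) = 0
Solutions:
 v(z) = -sqrt(C1 + z^2)
 v(z) = sqrt(C1 + z^2)


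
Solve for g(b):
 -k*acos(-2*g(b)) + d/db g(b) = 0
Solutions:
 Integral(1/acos(-2*_y), (_y, g(b))) = C1 + b*k


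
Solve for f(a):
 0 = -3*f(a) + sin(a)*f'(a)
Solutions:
 f(a) = C1*(cos(a) - 1)^(3/2)/(cos(a) + 1)^(3/2)


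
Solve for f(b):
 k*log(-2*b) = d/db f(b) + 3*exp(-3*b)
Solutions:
 f(b) = C1 + b*k*log(-b) + b*k*(-1 + log(2)) + exp(-3*b)


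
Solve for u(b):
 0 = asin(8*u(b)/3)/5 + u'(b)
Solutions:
 Integral(1/asin(8*_y/3), (_y, u(b))) = C1 - b/5


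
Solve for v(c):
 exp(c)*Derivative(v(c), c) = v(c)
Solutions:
 v(c) = C1*exp(-exp(-c))


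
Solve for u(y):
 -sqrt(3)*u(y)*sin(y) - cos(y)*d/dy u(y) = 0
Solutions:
 u(y) = C1*cos(y)^(sqrt(3))


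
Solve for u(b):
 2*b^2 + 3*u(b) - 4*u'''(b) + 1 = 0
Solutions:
 u(b) = C3*exp(6^(1/3)*b/2) - 2*b^2/3 + (C1*sin(2^(1/3)*3^(5/6)*b/4) + C2*cos(2^(1/3)*3^(5/6)*b/4))*exp(-6^(1/3)*b/4) - 1/3


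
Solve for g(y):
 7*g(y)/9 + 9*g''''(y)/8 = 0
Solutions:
 g(y) = (C1*sin(14^(1/4)*y/3) + C2*cos(14^(1/4)*y/3))*exp(-14^(1/4)*y/3) + (C3*sin(14^(1/4)*y/3) + C4*cos(14^(1/4)*y/3))*exp(14^(1/4)*y/3)


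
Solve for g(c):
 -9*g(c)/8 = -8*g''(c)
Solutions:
 g(c) = C1*exp(-3*c/8) + C2*exp(3*c/8)


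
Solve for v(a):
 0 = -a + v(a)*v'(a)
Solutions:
 v(a) = -sqrt(C1 + a^2)
 v(a) = sqrt(C1 + a^2)


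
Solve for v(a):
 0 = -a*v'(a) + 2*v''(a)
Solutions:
 v(a) = C1 + C2*erfi(a/2)


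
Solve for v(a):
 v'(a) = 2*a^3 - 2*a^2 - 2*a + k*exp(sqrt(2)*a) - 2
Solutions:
 v(a) = C1 + a^4/2 - 2*a^3/3 - a^2 - 2*a + sqrt(2)*k*exp(sqrt(2)*a)/2


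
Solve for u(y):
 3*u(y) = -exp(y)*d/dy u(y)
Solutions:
 u(y) = C1*exp(3*exp(-y))


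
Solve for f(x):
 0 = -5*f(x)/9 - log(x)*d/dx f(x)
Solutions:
 f(x) = C1*exp(-5*li(x)/9)


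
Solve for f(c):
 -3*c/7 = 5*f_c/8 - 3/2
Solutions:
 f(c) = C1 - 12*c^2/35 + 12*c/5


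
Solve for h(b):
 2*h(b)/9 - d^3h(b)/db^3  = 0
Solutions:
 h(b) = C3*exp(6^(1/3)*b/3) + (C1*sin(2^(1/3)*3^(5/6)*b/6) + C2*cos(2^(1/3)*3^(5/6)*b/6))*exp(-6^(1/3)*b/6)


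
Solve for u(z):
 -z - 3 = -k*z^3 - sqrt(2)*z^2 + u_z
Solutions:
 u(z) = C1 + k*z^4/4 + sqrt(2)*z^3/3 - z^2/2 - 3*z


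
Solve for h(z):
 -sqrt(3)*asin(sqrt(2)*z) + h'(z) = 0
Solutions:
 h(z) = C1 + sqrt(3)*(z*asin(sqrt(2)*z) + sqrt(2)*sqrt(1 - 2*z^2)/2)


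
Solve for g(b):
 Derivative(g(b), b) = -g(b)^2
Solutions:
 g(b) = 1/(C1 + b)


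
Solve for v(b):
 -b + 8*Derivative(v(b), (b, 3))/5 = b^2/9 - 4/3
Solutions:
 v(b) = C1 + C2*b + C3*b^2 + b^5/864 + 5*b^4/192 - 5*b^3/36


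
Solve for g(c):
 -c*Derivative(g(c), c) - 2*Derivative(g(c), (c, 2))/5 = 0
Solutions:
 g(c) = C1 + C2*erf(sqrt(5)*c/2)


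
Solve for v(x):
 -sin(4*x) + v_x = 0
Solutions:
 v(x) = C1 - cos(4*x)/4


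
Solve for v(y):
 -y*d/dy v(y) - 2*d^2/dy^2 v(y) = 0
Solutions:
 v(y) = C1 + C2*erf(y/2)
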